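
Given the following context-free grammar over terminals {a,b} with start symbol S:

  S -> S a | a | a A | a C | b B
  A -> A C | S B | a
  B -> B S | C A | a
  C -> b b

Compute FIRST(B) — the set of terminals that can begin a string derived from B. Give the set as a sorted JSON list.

FIRST sets, iterate to fixpoint:
iter 1:
  A via A→a: +{a}
  B via B→a: +{a}
  C via C→b b: +{b}
  S via S→a: +{a}
  S via S→b B: +{b}
  FIRST(S)={a,b}  FIRST(A)={a}  FIRST(B)={a}  FIRST(C)={b}
iter 2:
  A via A→S B: +{b}
  B via B→C A: +{b}
  FIRST(S)={a,b}  FIRST(A)={a,b}  FIRST(B)={a,b}  FIRST(C)={b}
iter 3: done
  FIRST(S)={a,b}  FIRST(A)={a,b}  FIRST(B)={a,b}  FIRST(C)={b}

FIRST(B) = ["a", "b"]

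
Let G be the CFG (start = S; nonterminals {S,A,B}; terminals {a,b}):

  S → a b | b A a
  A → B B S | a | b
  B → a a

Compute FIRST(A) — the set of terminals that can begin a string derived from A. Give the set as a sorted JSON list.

FIRST iteration:
round 1:
  A via A→a: +{a}
  A via A→b: +{b}
  B via B→a a: +{a}
  S via S→a b: +{a}
  S via S→b A a: +{b}
  S: {a,b}  A: {a,b}  B: {a}
round 2: done
  S: {a,b}  A: {a,b}  B: {a}

FIRST(A) = ["a", "b"]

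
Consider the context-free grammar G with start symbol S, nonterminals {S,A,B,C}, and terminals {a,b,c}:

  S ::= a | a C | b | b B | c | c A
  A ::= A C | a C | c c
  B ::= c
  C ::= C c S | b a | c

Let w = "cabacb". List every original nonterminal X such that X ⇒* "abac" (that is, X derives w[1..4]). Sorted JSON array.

Convert to CNF:
  S -> T0 C | T1 A | T2 B | a | b | c
  A -> A C | T0 C | T1 T1
  B -> c
  C -> C X3 | T2 T0 | c
  T0 -> a
  T1 -> c
  T2 -> b
  X3 -> T1 S

Fill CYK table bottom-up (cells [i..j] with 1 ≤ i ≤ j ≤ 4 only):
  T[1,1] 'a' = {S,T0}  orig:{S}
  T[2,2] 'b' = {S,T2}  orig:{S}
  T[3,3] 'a' = {S,T0}  orig:{S}
  T[4,4] 'c' = {B,C,S,T1}  orig:{B,C,S}
  T[1,2] 'ab' = ∅
  T[2,3] 'ba' = {C}
  T[3,4] 'ac' = {A,S}
  T[1,3] 'aba' = {A,S}
  T[2,4] 'bac' = ∅
  T[1,4] 'abac' = {A}

Original NTs in T[1,4] deriving "abac": ["A"]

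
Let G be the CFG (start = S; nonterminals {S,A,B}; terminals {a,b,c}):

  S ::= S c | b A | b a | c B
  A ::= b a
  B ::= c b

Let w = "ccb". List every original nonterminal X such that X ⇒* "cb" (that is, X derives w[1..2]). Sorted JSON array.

CNF form of G:
  S -> S T2 | T0 A | T0 T1 | T2 B
  A -> T0 T1
  B -> T2 T0
  T0 -> b
  T1 -> a
  T2 -> c

Fill CYK table bottom-up — only the sub-triangle for w[1..2]:
  T[1,1] 'c' = {T2}  orig:{}
  T[2,2] 'b' = {T0}  orig:{}
  T[1,2] 'cb' = {B}

Original NTs in T[1,2] deriving "cb": ["B"]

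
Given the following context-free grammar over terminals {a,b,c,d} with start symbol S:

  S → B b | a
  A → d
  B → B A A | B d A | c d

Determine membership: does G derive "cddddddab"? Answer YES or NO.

Convert to CNF:
  S -> B T2 | a
  A -> d
  B -> B X3 | B X4 | T1 T0
  T0 -> d
  T1 -> c
  T2 -> b
  X3 -> A A
  X4 -> T0 A

CYK table (by increasing span):
  [0..0]={T1}  "c"  orig:{}
  [1..1]={A,T0}  "d"  orig:{A}
  [2..2]={A,T0}  "d"  orig:{A}
  [3..3]={A,T0}  "d"  orig:{A}
  [4..4]={A,T0}  "d"  orig:{A}
  [5..5]={A,T0}  "d"  orig:{A}
  [6..6]={A,T0}  "d"  orig:{A}
  [7..7]={S}  "a"
  [8..8]={T2}  "b"  orig:{}
  [0..1]={B}  "cd"
  [1..2]={X3,X4}  "dd"  orig:{}
  [2..3]={X3,X4}  "dd"  orig:{}
  [3..4]={X3,X4}  "dd"  orig:{}
  [4..5]={X3,X4}  "dd"  orig:{}
  [5..6]={X3,X4}  "dd"  orig:{}
  [6..7]=∅  "da"
  [7..8]=∅  "ab"
  [0..2]=∅  "cdd"
  [1..3]=∅  "ddd"
  [2..4]=∅  "ddd"
  [3..5]=∅  "ddd"
  [4..6]=∅  "ddd"
  [5..7]=∅  "dda"
  [6..8]=∅  "dab"
  [0..3]={B}  "cddd"
  [1..4]=∅  "dddd"
  [2..5]=∅  "dddd"
  [3..6]=∅  "dddd"
  [4..7]=∅  "ddda"
  [5..8]=∅  "ddab"
  [0..4]=∅  "cdddd"
  [1..5]=∅  "ddddd"
  [2..6]=∅  "ddddd"
  [3..7]=∅  "dddda"
  [4..8]=∅  "dddab"
  [0..5]={B}  "cddddd"
  [1..6]=∅  "dddddd"
  [2..7]=∅  "ddddda"
  [3..8]=∅  "ddddab"
  [0..6]=∅  "cdddddd"
  [1..7]=∅  "dddddda"
  [2..8]=∅  "dddddab"
  [0..7]=∅  "cdddddda"
  [1..8]=∅  "ddddddab"
  [0..8]=∅  "cddddddab"

S ∉ T[0,8] ⇒ NO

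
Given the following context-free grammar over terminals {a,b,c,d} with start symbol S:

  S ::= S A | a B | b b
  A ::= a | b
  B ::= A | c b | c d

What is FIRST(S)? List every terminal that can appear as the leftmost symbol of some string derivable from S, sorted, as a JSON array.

FIRST iteration:
pass 1:
  A via A→a: +{a}
  A via A→b: +{b}
  B via B→A: +{a,b}
  B via B→c b: +{c}
  S via S→a B: +{a}
  S via S→b b: +{b}
  FIRST[S]={a,b}  FIRST[A]={a,b}  FIRST[B]={a,b,c}
pass 2: done
  FIRST[S]={a,b}  FIRST[A]={a,b}  FIRST[B]={a,b,c}

FIRST(S) = ["a", "b"]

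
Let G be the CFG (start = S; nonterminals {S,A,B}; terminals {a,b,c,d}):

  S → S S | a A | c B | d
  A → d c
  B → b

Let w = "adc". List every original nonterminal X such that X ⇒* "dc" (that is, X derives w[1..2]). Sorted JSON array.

Convert to CNF:
  S -> S S | T1 B | T2 A | d
  A -> T0 T1
  B -> b
  T0 -> d
  T1 -> c
  T2 -> a

CYK table (by increasing span) — only the sub-triangle for w[1..2]:
  [1..1]={S,T0}  "d"  orig:{S}
  [2..2]={T1}  "c"  orig:{}
  [1..2]={A}  "dc"

Original NTs in T[1,2] deriving "dc": ["A"]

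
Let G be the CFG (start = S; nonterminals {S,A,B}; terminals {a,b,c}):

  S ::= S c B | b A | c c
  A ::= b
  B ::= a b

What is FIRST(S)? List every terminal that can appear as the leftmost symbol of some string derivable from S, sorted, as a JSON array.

FIRST iteration:
round 1:
  A via A→b: +{b}
  B via B→a b: +{a}
  S via S→b A: +{b}
  S via S→c c: +{c}
  FIRST(S)={b,c}  FIRST(A)={b}  FIRST(B)={a}
round 2: done
  FIRST(S)={b,c}  FIRST(A)={b}  FIRST(B)={a}

FIRST(S) = ["b", "c"]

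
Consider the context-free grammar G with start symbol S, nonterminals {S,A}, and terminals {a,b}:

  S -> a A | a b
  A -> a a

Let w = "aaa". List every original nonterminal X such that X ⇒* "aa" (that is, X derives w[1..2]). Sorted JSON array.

Convert to CNF:
  S -> T0 A | T0 T1
  A -> T0 T0
  T0 -> a
  T1 -> b

Fill CYK table bottom-up — only the sub-triangle for w[1..2]:
  [1..1]={T0}  "a"  orig:{}
  [2..2]={T0}  "a"  orig:{}
  [1..2]={A}  "aa"

Original NTs in T[1,2] deriving "aa": ["A"]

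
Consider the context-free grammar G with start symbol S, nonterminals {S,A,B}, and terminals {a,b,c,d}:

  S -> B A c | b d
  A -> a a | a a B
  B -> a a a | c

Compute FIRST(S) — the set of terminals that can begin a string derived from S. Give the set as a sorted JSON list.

FIRST sets, iterate to fixpoint:
pass 1:
  A via A→a a: +{a}
  B via B→a a a: +{a}
  B via B→c: +{c}
  S via S→B A c: +{a,c}
  S via S→b d: +{b}
  FIRST(S)={a,b,c}  FIRST(A)={a}  FIRST(B)={a,c}
pass 2: (stable)
  FIRST(S)={a,b,c}  FIRST(A)={a}  FIRST(B)={a,c}

FIRST(S) = ["a", "b", "c"]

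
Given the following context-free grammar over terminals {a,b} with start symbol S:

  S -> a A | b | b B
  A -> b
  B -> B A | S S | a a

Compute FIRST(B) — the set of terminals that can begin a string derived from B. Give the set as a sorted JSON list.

FIRST iteration:
pass 1:
  A via A→b: +{b}
  B via B→a a: +{a}
  S via S→a A: +{a}
  S via S→b: +{b}
  FIRST(S)={a,b}  FIRST(A)={b}  FIRST(B)={a}
pass 2:
  B via B→S S: +{b}
  FIRST(S)={a,b}  FIRST(A)={b}  FIRST(B)={a,b}
pass 3: (stable)
  FIRST(S)={a,b}  FIRST(A)={b}  FIRST(B)={a,b}

FIRST(B) = ["a", "b"]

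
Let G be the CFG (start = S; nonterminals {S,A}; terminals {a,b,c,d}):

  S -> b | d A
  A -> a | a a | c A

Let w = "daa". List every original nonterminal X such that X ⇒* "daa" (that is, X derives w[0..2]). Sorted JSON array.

Convert to CNF:
  S -> T2 A | b
  A -> T0 T0 | T1 A | a
  T0 -> a
  T1 -> c
  T2 -> d

CYK table (by increasing span) (cells [i..j] with 0 ≤ i ≤ j ≤ 2 only):
  cell(0,0) d: {T2}  orig:{}
  cell(1,1) a: {A,T0}  orig:{A}
  cell(2,2) a: {A,T0}  orig:{A}
  cell(0,1) da: {S}
  cell(1,2) aa: {A}
  cell(0,2) daa: {S}

Original NTs in T[0,2] deriving "daa": ["S"]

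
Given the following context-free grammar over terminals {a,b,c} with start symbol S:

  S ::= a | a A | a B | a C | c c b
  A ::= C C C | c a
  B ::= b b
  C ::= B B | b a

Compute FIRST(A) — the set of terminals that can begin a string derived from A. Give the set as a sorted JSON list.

Compute FIRST by fixpoint:
[1]
  A via A→c a: +{c}
  B via B→b b: +{b}
  C via C→B B: +{b}
  S via S→a: +{a}
  S via S→c c b: +{c}
  S: {a,c}  A: {c}  B: {b}  C: {b}
[2]
  A via A→C C C: +{b}
  S: {a,c}  A: {b,c}  B: {b}  C: {b}
[3] (no change)
  S: {a,c}  A: {b,c}  B: {b}  C: {b}

FIRST(A) = ["b", "c"]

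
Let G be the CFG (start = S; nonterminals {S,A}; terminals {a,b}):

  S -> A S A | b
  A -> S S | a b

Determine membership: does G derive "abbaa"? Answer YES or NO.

CNF form of G:
  S -> A X2 | b
  A -> S S | T0 T1
  T0 -> a
  T1 -> b
  X2 -> S A

Fill CYK table bottom-up:
  [0..0]={T0}  "a"  orig:{}
  [1..1]={S,T1}  "b"  orig:{S}
  [2..2]={S,T1}  "b"  orig:{S}
  [3..3]={T0}  "a"  orig:{}
  [4..4]={T0}  "a"  orig:{}
  [0..1]={A}  "ab"
  [1..2]={A}  "bb"
  [2..3]=∅  "ba"
  [3..4]=∅  "aa"
  [0..2]=∅  "abb"
  [1..3]=∅  "bba"
  [2..4]=∅  "baa"
  [0..3]=∅  "abba"
  [1..4]=∅  "bbaa"
  [0..4]=∅  "abbaa"

S ∉ T[0,4] ⇒ NO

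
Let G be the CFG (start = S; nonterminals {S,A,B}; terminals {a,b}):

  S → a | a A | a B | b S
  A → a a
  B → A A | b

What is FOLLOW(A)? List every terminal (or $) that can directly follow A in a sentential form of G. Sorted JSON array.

FIRST sets, iterate to fixpoint:
iter 1:
  A via A→a a: +{a}
  B via B→A A: +{a}
  B via B→b: +{b}
  S via S→a: +{a}
  S via S→b S: +{b}
  FIRST[S]={a,b}  FIRST[A]={a}  FIRST[B]={a,b}
iter 2: (stable)
  FIRST[S]={a,b}  FIRST[A]={a}  FIRST[B]={a,b}

FOLLOW iteration:
FOLLOW(S) := {$}
iter 1:
  B→A A: FOLLOW(A) ⊇ FIRST(A) = {a}; new: +{a}
  S→a A: FOLLOW(A) ⊇ FOLLOW(S) ⊇ {$}; new: +{$}
  S→a B: FOLLOW(B) ⊇ FOLLOW(S) ⊇ {$}; new: +{$}
  FOLLOW[S]={$}  FOLLOW[A]={$,a}  FOLLOW[B]={$}
iter 2: (no change)
  FOLLOW[S]={$}  FOLLOW[A]={$,a}  FOLLOW[B]={$}

FOLLOW(A) = ["$", "a"]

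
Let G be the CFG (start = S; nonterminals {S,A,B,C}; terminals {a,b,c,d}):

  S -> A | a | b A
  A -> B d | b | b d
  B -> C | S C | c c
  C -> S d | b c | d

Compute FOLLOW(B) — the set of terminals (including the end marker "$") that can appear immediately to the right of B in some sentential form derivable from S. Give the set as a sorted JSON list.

FIRST iteration:
round 1:
  A via A→b: +{b}
  B via B→c c: +{c}
  C via C→b c: +{b}
  C via C→d: +{d}
  S via S→A: +{b}
  S via S→a: +{a}
  FIRST[S]={a,b}  FIRST[A]={b}  FIRST[B]={c}  FIRST[C]={b,d}
round 2:
  A via A→B d: +{c}
  B via B→C: +{b,d}
  B via B→S C: +{a}
  C via C→S d: +{a}
  S via S→A: +{c}
  FIRST[S]={a,b,c}  FIRST[A]={b,c}  FIRST[B]={a,b,c,d}  FIRST[C]={a,b,d}
round 3:
  A via A→B d: +{a,d}
  C via C→S d: +{c}
  S via S→A: +{d}
  FIRST[S]={a,b,c,d}  FIRST[A]={a,b,c,d}  FIRST[B]={a,b,c,d}  FIRST[C]={a,b,c,d}
round 4: (stable)
  FIRST[S]={a,b,c,d}  FIRST[A]={a,b,c,d}  FIRST[B]={a,b,c,d}  FIRST[C]={a,b,c,d}

FOLLOW sets:
seed FOLLOW(S) with $
round 1:
  A→B d: FOLLOW(B) ⊇ FIRST(d) = {d}; new: +{d}
  B→C: FOLLOW(C) ⊇ FOLLOW(B) ⊇ {d}; new: +{d}
  B→S C: FOLLOW(S) ⊇ FIRST(C) = {a,b,c,d}; new: +{a,b,c,d}
  S→A: FOLLOW(A) ⊇ FOLLOW(S) ⊇ {$,a,b,c,d}; new: +{$,a,b,c,d}
  S: {$,a,b,c,d}  A: {$,a,b,c,d}  B: {d}  C: {d}
round 2: (stable)
  S: {$,a,b,c,d}  A: {$,a,b,c,d}  B: {d}  C: {d}

FOLLOW(B) = ["d"]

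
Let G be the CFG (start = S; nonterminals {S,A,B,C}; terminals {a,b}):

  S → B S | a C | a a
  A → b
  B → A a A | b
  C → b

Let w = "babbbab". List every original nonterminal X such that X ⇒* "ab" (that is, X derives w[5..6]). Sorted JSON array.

CNF form of G:
  S -> B S | T0 C | T0 T0
  A -> b
  B -> A X1 | b
  C -> b
  T0 -> a
  X1 -> T0 A

CYK table (by increasing span), restricted to cells inside w[5..6]:
  cell(5,5) a: {T0}  orig:{}
  cell(6,6) b: {A,B,C}
  cell(5,6) ab: {S,X1}  orig:{S}

Original NTs in T[5,6] deriving "ab": ["S"]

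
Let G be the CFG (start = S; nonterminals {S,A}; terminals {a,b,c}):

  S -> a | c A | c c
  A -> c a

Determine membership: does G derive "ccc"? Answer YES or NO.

CNF form of G:
  S -> T0 A | T0 T0 | a
  A -> T0 T1
  T0 -> c
  T1 -> a

CYK fill:
  [0..0]={T0}  "c"  orig:{}
  [1..1]={T0}  "c"  orig:{}
  [2..2]={T0}  "c"  orig:{}
  [0..1]={S}  "cc"
  [1..2]={S}  "cc"
  [0..2]=∅  "ccc"

S ∉ T[0,2] ⇒ NO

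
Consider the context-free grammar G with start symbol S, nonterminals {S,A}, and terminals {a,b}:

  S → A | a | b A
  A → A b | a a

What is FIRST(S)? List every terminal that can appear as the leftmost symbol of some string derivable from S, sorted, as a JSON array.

Compute FIRST by fixpoint:
round 1:
  A via A→a a: +{a}
  S via S→A: +{a}
  S via S→b A: +{b}
  FIRST(S)={a,b}  FIRST(A)={a}
round 2: (stable)
  FIRST(S)={a,b}  FIRST(A)={a}

FIRST(S) = ["a", "b"]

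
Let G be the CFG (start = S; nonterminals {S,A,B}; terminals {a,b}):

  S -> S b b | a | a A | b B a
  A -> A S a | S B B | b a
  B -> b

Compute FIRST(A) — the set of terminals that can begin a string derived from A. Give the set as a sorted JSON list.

Compute FIRST by fixpoint:
round 1:
  A via A→b a: +{b}
  B via B→b: +{b}
  S via S→a: +{a}
  S via S→b B a: +{b}
  FIRST[S]={a,b}  FIRST[A]={b}  FIRST[B]={b}
round 2:
  A via A→S B B: +{a}
  FIRST[S]={a,b}  FIRST[A]={a,b}  FIRST[B]={b}
round 3: — fixpoint
  FIRST[S]={a,b}  FIRST[A]={a,b}  FIRST[B]={b}

FIRST(A) = ["a", "b"]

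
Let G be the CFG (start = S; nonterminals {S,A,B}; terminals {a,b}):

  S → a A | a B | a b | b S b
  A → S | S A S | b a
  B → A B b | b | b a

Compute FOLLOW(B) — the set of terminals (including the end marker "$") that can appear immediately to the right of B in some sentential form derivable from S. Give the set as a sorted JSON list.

FIRST iteration:
[1]
  A via A→b a: +{b}
  B via B→A B b: +{b}
  S via S→a A: +{a}
  S via S→b S b: +{b}
  FIRST[S]={a,b}  FIRST[A]={b}  FIRST[B]={b}
[2]
  A via A→S: +{a}
  B via B→A B b: +{a}
  FIRST[S]={a,b}  FIRST[A]={a,b}  FIRST[B]={a,b}
[3] (no change)
  FIRST[S]={a,b}  FIRST[A]={a,b}  FIRST[B]={a,b}

FOLLOW iteration:
FOLLOW(S) := {$}
iter 1:
  A→S A S: FOLLOW(S) ⊇ FIRST(A) = {a,b}; new: +{a,b}
  A→S A S: FOLLOW(A) ⊇ FIRST(S) = {a,b}; new: +{a,b}
  B→A B b: FOLLOW(B) ⊇ FIRST(b) = {b}; new: +{b}
  S→a A: FOLLOW(A) ⊇ FOLLOW(S) ⊇ {$,a,b}; new: +{$}
  S→a B: FOLLOW(B) ⊇ FOLLOW(S) ⊇ {$,a,b}; new: +{$,a}
  S: {$,a,b}  A: {$,a,b}  B: {$,a,b}
iter 2: (no change)
  S: {$,a,b}  A: {$,a,b}  B: {$,a,b}

FOLLOW(B) = ["$", "a", "b"]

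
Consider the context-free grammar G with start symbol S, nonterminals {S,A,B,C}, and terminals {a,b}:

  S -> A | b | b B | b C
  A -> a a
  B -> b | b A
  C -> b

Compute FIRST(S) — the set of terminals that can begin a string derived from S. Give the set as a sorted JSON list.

FIRST iteration:
round 1:
  A via A→a a: +{a}
  B via B→b: +{b}
  C via C→b: +{b}
  S via S→A: +{a}
  S via S→b: +{b}
  FIRST[S]={a,b}  FIRST[A]={a}  FIRST[B]={b}  FIRST[C]={b}
round 2: (no change)
  FIRST[S]={a,b}  FIRST[A]={a}  FIRST[B]={b}  FIRST[C]={b}

FIRST(S) = ["a", "b"]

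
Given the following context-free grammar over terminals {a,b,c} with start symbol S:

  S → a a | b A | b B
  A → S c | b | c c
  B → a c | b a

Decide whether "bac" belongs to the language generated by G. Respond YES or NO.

CNF form of G:
  S -> T1 T1 | T2 A | T2 B
  A -> S T0 | T0 T0 | b
  B -> T1 T0 | T2 T1
  T0 -> c
  T1 -> a
  T2 -> b

Fill CYK table bottom-up:
  [0..0]={A,T2}  "b"  orig:{A}
  [1..1]={T1}  "a"  orig:{}
  [2..2]={T0}  "c"  orig:{}
  [0..1]={B}  "ba"
  [1..2]={B}  "ac"
  [0..2]={S}  "bac"

S ∈ T[0,2] ⇒ YES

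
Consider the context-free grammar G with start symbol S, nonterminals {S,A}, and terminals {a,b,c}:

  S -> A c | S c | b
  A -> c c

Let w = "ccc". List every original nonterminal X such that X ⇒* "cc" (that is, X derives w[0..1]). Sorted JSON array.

CNF form of G:
  S -> A T0 | S T0 | b
  A -> T0 T0
  T0 -> c

CYK fill — only the sub-triangle for w[0..1]:
  cell(0,0) c: {T0}  orig:{}
  cell(1,1) c: {T0}  orig:{}
  cell(0,1) cc: {A}

Original NTs in T[0,1] deriving "cc": ["A"]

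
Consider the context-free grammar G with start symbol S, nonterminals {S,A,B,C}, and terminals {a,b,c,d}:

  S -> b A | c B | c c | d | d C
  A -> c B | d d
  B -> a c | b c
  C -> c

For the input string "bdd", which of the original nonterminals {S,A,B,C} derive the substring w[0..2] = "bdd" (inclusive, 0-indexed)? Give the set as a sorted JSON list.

CNF form of G:
  S -> T0 B | T0 T0 | T1 C | T3 A | d
  A -> T0 B | T1 T1
  B -> T2 T0 | T3 T0
  C -> c
  T0 -> c
  T1 -> d
  T2 -> a
  T3 -> b

Fill CYK table bottom-up, restricted to cells inside w[0..2]:
  T[0,0] 'b' = {T3}  orig:{}
  T[1,1] 'd' = {S,T1}  orig:{S}
  T[2,2] 'd' = {S,T1}  orig:{S}
  T[0,1] 'bd' = ∅
  T[1,2] 'dd' = {A}
  T[0,2] 'bdd' = {S}

Original NTs in T[0,2] deriving "bdd": ["S"]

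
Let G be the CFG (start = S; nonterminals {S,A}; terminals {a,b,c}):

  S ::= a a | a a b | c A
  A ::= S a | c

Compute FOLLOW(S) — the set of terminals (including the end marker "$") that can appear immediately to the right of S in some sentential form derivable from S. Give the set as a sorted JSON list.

FIRST sets, iterate to fixpoint:
pass 1:
  A via A→c: +{c}
  S via S→a a: +{a}
  S via S→c A: +{c}
  FIRST[S]={a,c}  FIRST[A]={c}
pass 2:
  A via A→S a: +{a}
  FIRST[S]={a,c}  FIRST[A]={a,c}
pass 3: (no change)
  FIRST[S]={a,c}  FIRST[A]={a,c}

FOLLOW sets:
initialize: $ ∈ FOLLOW(S)
iter 1:
  A→S a: FOLLOW(S) ⊇ FIRST(a) = {a}; new: +{a}
  S→c A: FOLLOW(A) ⊇ FOLLOW(S) ⊇ {$,a}; new: +{$,a}
  FOLLOW[S]={$,a}  FOLLOW[A]={$,a}
iter 2: — fixpoint
  FOLLOW[S]={$,a}  FOLLOW[A]={$,a}

FOLLOW(S) = ["$", "a"]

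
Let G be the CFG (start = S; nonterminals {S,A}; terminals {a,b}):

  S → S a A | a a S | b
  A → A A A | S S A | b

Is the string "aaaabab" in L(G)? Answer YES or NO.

Convert to CNF:
  S -> S X3 | T0 X4 | b
  A -> A X1 | S X2 | b
  T0 -> a
  X1 -> A A
  X2 -> S A
  X3 -> T0 A
  X4 -> T0 S

Fill CYK table bottom-up:
  [0..0]={T0}  "a"  orig:{}
  [1..1]={T0}  "a"  orig:{}
  [2..2]={T0}  "a"  orig:{}
  [3..3]={T0}  "a"  orig:{}
  [4..4]={A,S}  "b"
  [5..5]={T0}  "a"  orig:{}
  [6..6]={A,S}  "b"
  [0..1]=∅  "aa"
  [1..2]=∅  "aa"
  [2..3]=∅  "aa"
  [3..4]={X3,X4}  "ab"  orig:{}
  [4..5]=∅  "ba"
  [5..6]={X3,X4}  "ab"  orig:{}
  [0..2]=∅  "aaa"
  [1..3]=∅  "aaa"
  [2..4]={S}  "aab"
  [3..5]=∅  "aba"
  [4..6]={S}  "bab"
  [0..3]=∅  "aaaa"
  [1..4]={X4}  "aaab"  orig:{}
  [2..5]=∅  "aaba"
  [3..6]={X4}  "abab"  orig:{}
  [0..4]={S}  "aaaab"
  [1..5]=∅  "aaaba"
  [2..6]={S}  "aabab"
  [0..5]=∅  "aaaaba"
  [1..6]={X4}  "aaabab"  orig:{}
  [0..6]={S}  "aaaabab"

S ∈ T[0,6] ⇒ YES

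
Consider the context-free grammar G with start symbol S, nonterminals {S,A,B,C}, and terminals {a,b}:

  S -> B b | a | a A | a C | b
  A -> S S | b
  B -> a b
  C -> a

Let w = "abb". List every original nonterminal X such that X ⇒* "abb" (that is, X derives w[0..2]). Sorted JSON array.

Convert to CNF:
  S -> B T1 | T0 A | T0 C | a | b
  A -> S S | b
  B -> T0 T1
  C -> a
  T0 -> a
  T1 -> b

CYK table (by increasing span), restricted to cells inside w[0..2]:
  T[0,0] 'a' = {C,S,T0}  orig:{C,S}
  T[1,1] 'b' = {A,S,T1}  orig:{A,S}
  T[2,2] 'b' = {A,S,T1}  orig:{A,S}
  T[0,1] 'ab' = {A,B,S}
  T[1,2] 'bb' = {A}
  T[0,2] 'abb' = {A,S}

Original NTs in T[0,2] deriving "abb": ["A", "S"]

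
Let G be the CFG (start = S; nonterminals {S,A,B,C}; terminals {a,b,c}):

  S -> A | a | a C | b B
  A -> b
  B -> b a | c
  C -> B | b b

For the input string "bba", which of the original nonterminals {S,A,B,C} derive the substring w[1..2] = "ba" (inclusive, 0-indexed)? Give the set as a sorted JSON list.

Convert to CNF:
  S -> T0 B | T1 C | a | b
  A -> b
  B -> T0 T1 | c
  C -> T0 T0 | T0 T1 | c
  T0 -> b
  T1 -> a

CYK table (by increasing span), restricted to cells inside w[1..2]:
  T[1,1] 'b' = {A,S,T0}  orig:{A,S}
  T[2,2] 'a' = {S,T1}  orig:{S}
  T[1,2] 'ba' = {B,C}

Original NTs in T[1,2] deriving "ba": ["B", "C"]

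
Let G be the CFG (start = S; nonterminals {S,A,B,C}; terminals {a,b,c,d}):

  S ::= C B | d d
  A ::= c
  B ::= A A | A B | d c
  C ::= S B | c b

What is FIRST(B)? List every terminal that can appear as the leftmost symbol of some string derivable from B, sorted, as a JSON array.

FIRST iteration:
iter 1:
  A via A→c: +{c}
  B via B→A A: +{c}
  B via B→d c: +{d}
  C via C→c b: +{c}
  S via S→C B: +{c}
  S via S→d d: +{d}
  S: {c,d}  A: {c}  B: {c,d}  C: {c}
iter 2:
  C via C→S B: +{d}
  S: {c,d}  A: {c}  B: {c,d}  C: {c,d}
iter 3: (no change)
  S: {c,d}  A: {c}  B: {c,d}  C: {c,d}

FIRST(B) = ["c", "d"]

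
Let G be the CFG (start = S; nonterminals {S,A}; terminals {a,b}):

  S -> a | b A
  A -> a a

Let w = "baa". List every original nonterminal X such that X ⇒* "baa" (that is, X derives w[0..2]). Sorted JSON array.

CNF form of G:
  S -> T1 A | a
  A -> T0 T0
  T0 -> a
  T1 -> b

CYK fill, restricted to cells inside w[0..2]:
  T[0,0] 'b' = {T1}  orig:{}
  T[1,1] 'a' = {S,T0}  orig:{S}
  T[2,2] 'a' = {S,T0}  orig:{S}
  T[0,1] 'ba' = ∅
  T[1,2] 'aa' = {A}
  T[0,2] 'baa' = {S}

Original NTs in T[0,2] deriving "baa": ["S"]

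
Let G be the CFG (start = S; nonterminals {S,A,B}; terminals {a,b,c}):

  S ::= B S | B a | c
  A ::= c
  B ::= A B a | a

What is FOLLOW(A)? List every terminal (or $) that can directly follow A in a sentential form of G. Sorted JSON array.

FIRST iteration:
iter 1:
  A via A→c: +{c}
  B via B→A B a: +{c}
  B via B→a: +{a}
  S via S→B S: +{a,c}
  FIRST[S]={a,c}  FIRST[A]={c}  FIRST[B]={a,c}
iter 2: (stable)
  FIRST[S]={a,c}  FIRST[A]={c}  FIRST[B]={a,c}

Compute FOLLOW by fixpoint:
seed FOLLOW(S) with $
pass 1:
  B→A B a: FOLLOW(A) ⊇ FIRST(B) = {a,c}; new: +{a,c}
  B→A B a: FOLLOW(B) ⊇ FIRST(a) = {a}; new: +{a}
  S→B S: FOLLOW(B) ⊇ FIRST(S) = {a,c}; new: +{c}
  FOLLOW(S)={$}  FOLLOW(A)={a,c}  FOLLOW(B)={a,c}
pass 2: (stable)
  FOLLOW(S)={$}  FOLLOW(A)={a,c}  FOLLOW(B)={a,c}

FOLLOW(A) = ["a", "c"]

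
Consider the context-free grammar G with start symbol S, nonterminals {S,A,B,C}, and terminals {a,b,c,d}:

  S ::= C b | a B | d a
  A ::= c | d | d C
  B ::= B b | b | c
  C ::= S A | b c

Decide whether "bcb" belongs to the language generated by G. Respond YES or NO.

CNF form of G:
  S -> C T1 | T0 T3 | T3 B
  A -> T0 C | c | d
  B -> B T1 | b | c
  C -> S A | T1 T2
  T0 -> d
  T1 -> b
  T2 -> c
  T3 -> a

CYK table (by increasing span):
  T[0,0] 'b' = {B,T1}  orig:{B}
  T[1,1] 'c' = {A,B,T2}  orig:{A,B}
  T[2,2] 'b' = {B,T1}  orig:{B}
  T[0,1] 'bc' = {C}
  T[1,2] 'cb' = {B}
  T[0,2] 'bcb' = {S}

S ∈ T[0,2] ⇒ YES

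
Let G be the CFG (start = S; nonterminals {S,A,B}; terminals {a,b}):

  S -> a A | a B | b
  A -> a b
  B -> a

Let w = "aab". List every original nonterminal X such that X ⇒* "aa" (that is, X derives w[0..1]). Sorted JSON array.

CNF form of G:
  S -> T0 A | T0 B | b
  A -> T0 T1
  B -> a
  T0 -> a
  T1 -> b

CYK fill (cells [i..j] with 0 ≤ i ≤ j ≤ 1 only):
  cell(0,0) a: {B,T0}  orig:{B}
  cell(1,1) a: {B,T0}  orig:{B}
  cell(0,1) aa: {S}

Original NTs in T[0,1] deriving "aa": ["S"]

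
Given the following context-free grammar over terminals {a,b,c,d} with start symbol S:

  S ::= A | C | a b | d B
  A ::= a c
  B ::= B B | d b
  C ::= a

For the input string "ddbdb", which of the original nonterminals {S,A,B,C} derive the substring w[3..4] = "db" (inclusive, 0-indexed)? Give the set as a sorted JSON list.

Convert to CNF:
  S -> T0 T1 | T0 T3 | T2 B | a
  A -> T0 T1
  B -> B B | T2 T3
  C -> a
  T0 -> a
  T1 -> c
  T2 -> d
  T3 -> b

CYK fill — only the sub-triangle for w[3..4]:
  T[3,3] 'd' = {T2}  orig:{}
  T[4,4] 'b' = {T3}  orig:{}
  T[3,4] 'db' = {B}

Original NTs in T[3,4] deriving "db": ["B"]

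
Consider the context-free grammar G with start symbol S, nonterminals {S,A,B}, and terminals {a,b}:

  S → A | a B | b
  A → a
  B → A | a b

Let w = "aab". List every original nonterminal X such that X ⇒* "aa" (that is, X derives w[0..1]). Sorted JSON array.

CNF form of G:
  S -> T0 B | a | b
  A -> a
  B -> T0 T1 | a
  T0 -> a
  T1 -> b

Fill CYK table bottom-up — only the sub-triangle for w[0..1]:
  [0..0]={A,B,S,T0}  "a"  orig:{A,B,S}
  [1..1]={A,B,S,T0}  "a"  orig:{A,B,S}
  [0..1]={S}  "aa"

Original NTs in T[0,1] deriving "aa": ["S"]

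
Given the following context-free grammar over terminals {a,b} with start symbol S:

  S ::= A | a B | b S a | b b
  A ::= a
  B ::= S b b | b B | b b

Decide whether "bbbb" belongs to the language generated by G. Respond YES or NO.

CNF form of G:
  S -> T0 T0 | T0 X3 | T1 B | a
  A -> a
  B -> S X2 | T0 B | T0 T0
  T0 -> b
  T1 -> a
  X2 -> T0 T0
  X3 -> S T1

Fill CYK table bottom-up:
  T[0,0] 'b' = {T0}  orig:{}
  T[1,1] 'b' = {T0}  orig:{}
  T[2,2] 'b' = {T0}  orig:{}
  T[3,3] 'b' = {T0}  orig:{}
  T[0,1] 'bb' = {B,S,X2}  orig:{B,S}
  T[1,2] 'bb' = {B,S,X2}  orig:{B,S}
  T[2,3] 'bb' = {B,S,X2}  orig:{B,S}
  T[0,2] 'bbb' = {B}
  T[1,3] 'bbb' = {B}
  T[0,3] 'bbbb' = {B}

S ∉ T[0,3] ⇒ NO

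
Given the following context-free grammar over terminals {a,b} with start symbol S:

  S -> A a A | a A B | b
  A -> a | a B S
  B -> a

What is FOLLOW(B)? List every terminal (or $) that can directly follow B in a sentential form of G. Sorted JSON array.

FIRST iteration:
pass 1:
  A via A→a: +{a}
  B via B→a: +{a}
  S via S→A a A: +{a}
  S via S→b: +{b}
  FIRST(S)={a,b}  FIRST(A)={a}  FIRST(B)={a}
pass 2: (no change)
  FIRST(S)={a,b}  FIRST(A)={a}  FIRST(B)={a}

FOLLOW sets:
initialize: $ ∈ FOLLOW(S)
pass 1:
  A→a B S: FOLLOW(B) ⊇ FIRST(S) = {a,b}; new: +{a,b}
  S→A a A: FOLLOW(A) ⊇ FIRST(a) = {a}; new: +{a}
  S→A a A: FOLLOW(A) ⊇ FOLLOW(S) ⊇ {$}; new: +{$}
  S→a A B: FOLLOW(B) ⊇ FOLLOW(S) ⊇ {$}; new: +{$}
  FOLLOW(S)={$}  FOLLOW(A)={$,a}  FOLLOW(B)={$,a,b}
pass 2:
  A→a B S: FOLLOW(S) ⊇ FOLLOW(A) ⊇ {$,a}; new: +{a}
  FOLLOW(S)={$,a}  FOLLOW(A)={$,a}  FOLLOW(B)={$,a,b}
pass 3: done
  FOLLOW(S)={$,a}  FOLLOW(A)={$,a}  FOLLOW(B)={$,a,b}

FOLLOW(B) = ["$", "a", "b"]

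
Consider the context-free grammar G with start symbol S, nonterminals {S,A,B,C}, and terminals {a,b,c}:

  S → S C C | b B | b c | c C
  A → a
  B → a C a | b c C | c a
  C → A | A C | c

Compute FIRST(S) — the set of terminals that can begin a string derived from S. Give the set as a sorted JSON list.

FIRST sets, iterate to fixpoint:
round 1:
  A via A→a: +{a}
  B via B→a C a: +{a}
  B via B→b c C: +{b}
  B via B→c a: +{c}
  C via C→A: +{a}
  C via C→c: +{c}
  S via S→b B: +{b}
  S via S→c C: +{c}
  FIRST[S]={b,c}  FIRST[A]={a}  FIRST[B]={a,b,c}  FIRST[C]={a,c}
round 2: (stable)
  FIRST[S]={b,c}  FIRST[A]={a}  FIRST[B]={a,b,c}  FIRST[C]={a,c}

FIRST(S) = ["b", "c"]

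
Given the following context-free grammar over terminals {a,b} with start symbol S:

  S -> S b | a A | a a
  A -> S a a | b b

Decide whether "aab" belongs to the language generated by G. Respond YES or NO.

CNF form of G:
  S -> S T1 | T0 A | T0 T0
  A -> S X2 | T1 T1
  T0 -> a
  T1 -> b
  X2 -> T0 T0

CYK table (by increasing span):
  T[0,0] 'a' = {T0}  orig:{}
  T[1,1] 'a' = {T0}  orig:{}
  T[2,2] 'b' = {T1}  orig:{}
  T[0,1] 'aa' = {S,X2}  orig:{S}
  T[1,2] 'ab' = ∅
  T[0,2] 'aab' = {S}

S ∈ T[0,2] ⇒ YES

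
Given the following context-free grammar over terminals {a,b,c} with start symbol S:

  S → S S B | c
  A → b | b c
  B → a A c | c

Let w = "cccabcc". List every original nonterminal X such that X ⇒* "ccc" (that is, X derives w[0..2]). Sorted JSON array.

CNF form of G:
  S -> S X4 | c
  A -> T0 T1 | b
  B -> T2 X3 | c
  T0 -> b
  T1 -> c
  T2 -> a
  X3 -> A T1
  X4 -> S B

CYK fill — only the sub-triangle for w[0..2]:
  cell(0,0) c: {B,S,T1}  orig:{B,S}
  cell(1,1) c: {B,S,T1}  orig:{B,S}
  cell(2,2) c: {B,S,T1}  orig:{B,S}
  cell(0,1) cc: {X4}  orig:{}
  cell(1,2) cc: {X4}  orig:{}
  cell(0,2) ccc: {S}

Original NTs in T[0,2] deriving "ccc": ["S"]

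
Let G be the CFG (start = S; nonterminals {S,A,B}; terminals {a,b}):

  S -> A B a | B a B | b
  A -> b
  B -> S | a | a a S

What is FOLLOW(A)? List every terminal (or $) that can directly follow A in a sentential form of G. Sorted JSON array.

Compute FIRST by fixpoint:
iter 1:
  A via A→b: +{b}
  B via B→a: +{a}
  S via S→A B a: +{b}
  S via S→B a B: +{a}
  S: {a,b}  A: {b}  B: {a}
iter 2:
  B via B→S: +{b}
  S: {a,b}  A: {b}  B: {a,b}
iter 3: (stable)
  S: {a,b}  A: {b}  B: {a,b}

FOLLOW iteration:
FOLLOW(S) := {$}
[1]
  S→A B a: FOLLOW(A) ⊇ FIRST(B) = {a,b}; new: +{a,b}
  S→A B a: FOLLOW(B) ⊇ FIRST(a) = {a}; new: +{a}
  S→B a B: FOLLOW(B) ⊇ FOLLOW(S) ⊇ {$}; new: +{$}
  FOLLOW[S]={$}  FOLLOW[A]={a,b}  FOLLOW[B]={$,a}
[2]
  B→S: FOLLOW(S) ⊇ FOLLOW(B) ⊇ {$,a}; new: +{a}
  FOLLOW[S]={$,a}  FOLLOW[A]={a,b}  FOLLOW[B]={$,a}
[3] — fixpoint
  FOLLOW[S]={$,a}  FOLLOW[A]={a,b}  FOLLOW[B]={$,a}

FOLLOW(A) = ["a", "b"]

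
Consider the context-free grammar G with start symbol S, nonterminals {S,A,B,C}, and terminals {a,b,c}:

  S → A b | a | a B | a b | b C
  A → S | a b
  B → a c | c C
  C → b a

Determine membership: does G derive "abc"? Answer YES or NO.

Convert to CNF:
  S -> A T0 | T0 C | T1 B | T1 T0 | a
  A -> A T0 | T0 C | T1 B | T1 T0 | a
  B -> T1 T2 | T2 C
  C -> T0 T1
  T0 -> b
  T1 -> a
  T2 -> c

CYK fill:
  cell(0,0) a: {A,S,T1}  orig:{A,S}
  cell(1,1) b: {T0}  orig:{}
  cell(2,2) c: {T2}  orig:{}
  cell(0,1) ab: {A,S}
  cell(1,2) bc: ∅
  cell(0,2) abc: ∅

S ∉ T[0,2] ⇒ NO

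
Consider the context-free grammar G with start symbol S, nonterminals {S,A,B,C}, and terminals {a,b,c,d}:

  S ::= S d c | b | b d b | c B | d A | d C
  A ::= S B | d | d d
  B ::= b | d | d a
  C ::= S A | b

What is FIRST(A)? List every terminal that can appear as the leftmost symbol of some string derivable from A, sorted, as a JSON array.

Compute FIRST by fixpoint:
[1]
  A via A→d: +{d}
  B via B→b: +{b}
  B via B→d: +{d}
  C via C→b: +{b}
  S via S→b: +{b}
  S via S→c B: +{c}
  S via S→d A: +{d}
  S: {b,c,d}  A: {d}  B: {b,d}  C: {b}
[2]
  A via A→S B: +{b,c}
  C via C→S A: +{c,d}
  S: {b,c,d}  A: {b,c,d}  B: {b,d}  C: {b,c,d}
[3] (stable)
  S: {b,c,d}  A: {b,c,d}  B: {b,d}  C: {b,c,d}

FIRST(A) = ["b", "c", "d"]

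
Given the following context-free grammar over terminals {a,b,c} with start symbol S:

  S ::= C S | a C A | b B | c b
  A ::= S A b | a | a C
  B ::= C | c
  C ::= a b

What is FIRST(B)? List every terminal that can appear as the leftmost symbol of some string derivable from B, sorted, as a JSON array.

Compute FIRST by fixpoint:
pass 1:
  A via A→a: +{a}
  B via B→c: +{c}
  C via C→a b: +{a}
  S via S→C S: +{a}
  S via S→b B: +{b}
  S via S→c b: +{c}
  FIRST[S]={a,b,c}  FIRST[A]={a}  FIRST[B]={c}  FIRST[C]={a}
pass 2:
  A via A→S A b: +{b,c}
  B via B→C: +{a}
  FIRST[S]={a,b,c}  FIRST[A]={a,b,c}  FIRST[B]={a,c}  FIRST[C]={a}
pass 3: — fixpoint
  FIRST[S]={a,b,c}  FIRST[A]={a,b,c}  FIRST[B]={a,c}  FIRST[C]={a}

FIRST(B) = ["a", "c"]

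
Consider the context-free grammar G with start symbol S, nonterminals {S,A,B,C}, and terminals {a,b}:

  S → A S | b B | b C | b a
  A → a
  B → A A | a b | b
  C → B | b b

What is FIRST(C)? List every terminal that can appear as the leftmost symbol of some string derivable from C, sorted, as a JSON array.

FIRST sets, iterate to fixpoint:
[1]
  A via A→a: +{a}
  B via B→A A: +{a}
  B via B→b: +{b}
  C via C→B: +{a,b}
  S via S→A S: +{a}
  S via S→b B: +{b}
  FIRST[S]={a,b}  FIRST[A]={a}  FIRST[B]={a,b}  FIRST[C]={a,b}
[2] (no change)
  FIRST[S]={a,b}  FIRST[A]={a}  FIRST[B]={a,b}  FIRST[C]={a,b}

FIRST(C) = ["a", "b"]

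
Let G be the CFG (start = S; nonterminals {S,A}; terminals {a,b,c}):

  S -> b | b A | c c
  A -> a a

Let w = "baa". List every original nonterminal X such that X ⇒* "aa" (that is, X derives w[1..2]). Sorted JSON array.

CNF form of G:
  S -> T1 A | T2 T2 | b
  A -> T0 T0
  T0 -> a
  T1 -> b
  T2 -> c

CYK table (by increasing span) — only the sub-triangle for w[1..2]:
  [1..1]={T0}  "a"  orig:{}
  [2..2]={T0}  "a"  orig:{}
  [1..2]={A}  "aa"

Original NTs in T[1,2] deriving "aa": ["A"]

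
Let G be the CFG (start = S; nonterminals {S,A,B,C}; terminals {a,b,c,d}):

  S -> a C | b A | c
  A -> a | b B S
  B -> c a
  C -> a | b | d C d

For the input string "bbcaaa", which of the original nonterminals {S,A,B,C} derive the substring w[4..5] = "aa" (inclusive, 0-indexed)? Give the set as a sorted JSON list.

CNF form of G:
  S -> T0 A | T2 C | c
  A -> T0 X4 | a
  B -> T1 T2
  C -> T3 X5 | a | b
  T0 -> b
  T1 -> c
  T2 -> a
  T3 -> d
  X4 -> B S
  X5 -> C T3

CYK table (by increasing span) (cells [i..j] with 4 ≤ i ≤ j ≤ 5 only):
  [4..4]={A,C,T2}  "a"  orig:{A,C}
  [5..5]={A,C,T2}  "a"  orig:{A,C}
  [4..5]={S}  "aa"

Original NTs in T[4,5] deriving "aa": ["S"]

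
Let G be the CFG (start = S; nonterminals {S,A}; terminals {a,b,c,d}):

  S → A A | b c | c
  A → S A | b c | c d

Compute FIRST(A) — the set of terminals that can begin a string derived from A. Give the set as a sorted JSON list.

FIRST iteration:
round 1:
  A via A→b c: +{b}
  A via A→c d: +{c}
  S via S→A A: +{b,c}
  FIRST[S]={b,c}  FIRST[A]={b,c}
round 2: (stable)
  FIRST[S]={b,c}  FIRST[A]={b,c}

FIRST(A) = ["b", "c"]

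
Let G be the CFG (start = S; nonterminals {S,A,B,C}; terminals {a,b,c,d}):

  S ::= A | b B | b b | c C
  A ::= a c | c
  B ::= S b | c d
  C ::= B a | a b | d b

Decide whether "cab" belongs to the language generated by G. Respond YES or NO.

CNF form of G:
  S -> T0 T1 | T1 C | T2 B | T2 T2 | c
  A -> T0 T1 | c
  B -> S T2 | T1 T3
  C -> B T0 | T0 T2 | T3 T2
  T0 -> a
  T1 -> c
  T2 -> b
  T3 -> d

CYK table (by increasing span):
  [0..0]={A,S,T1}  "c"  orig:{A,S}
  [1..1]={T0}  "a"  orig:{}
  [2..2]={T2}  "b"  orig:{}
  [0..1]=∅  "ca"
  [1..2]={C}  "ab"
  [0..2]={S}  "cab"

S ∈ T[0,2] ⇒ YES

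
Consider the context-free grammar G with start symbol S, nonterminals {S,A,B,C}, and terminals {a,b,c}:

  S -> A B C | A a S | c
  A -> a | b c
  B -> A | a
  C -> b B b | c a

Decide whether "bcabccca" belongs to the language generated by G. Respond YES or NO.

Convert to CNF:
  S -> A X4 | A X5 | c
  A -> T0 T1 | a
  B -> T0 T1 | a
  C -> T0 X3 | T1 T2
  T0 -> b
  T1 -> c
  T2 -> a
  X3 -> B T0
  X4 -> B C
  X5 -> T2 S

CYK fill:
  T[0,0] 'b' = {T0}  orig:{}
  T[1,1] 'c' = {S,T1}  orig:{S}
  T[2,2] 'a' = {A,B,T2}  orig:{A,B}
  T[3,3] 'b' = {T0}  orig:{}
  T[4,4] 'c' = {S,T1}  orig:{S}
  T[5,5] 'c' = {S,T1}  orig:{S}
  T[6,6] 'c' = {S,T1}  orig:{S}
  T[7,7] 'a' = {A,B,T2}  orig:{A,B}
  T[0,1] 'bc' = {A,B}
  T[1,2] 'ca' = {C}
  T[2,3] 'ab' = {X3}  orig:{}
  T[3,4] 'bc' = {A,B}
  T[4,5] 'cc' = ∅
  T[5,6] 'cc' = ∅
  T[6,7] 'ca' = {C}
  T[0,2] 'bca' = ∅
  T[1,3] 'cab' = ∅
  T[2,4] 'abc' = ∅
  T[3,5] 'bcc' = ∅
  T[4,6] 'ccc' = ∅
  T[5,7] 'cca' = ∅
  T[0,3] 'bcab' = ∅
  T[1,4] 'cabc' = ∅
  T[2,5] 'abcc' = ∅
  T[3,6] 'bccc' = ∅
  T[4,7] 'ccca' = ∅
  T[0,4] 'bcabc' = ∅
  T[1,5] 'cabcc' = ∅
  T[2,6] 'abccc' = ∅
  T[3,7] 'bccca' = ∅
  T[0,5] 'bcabcc' = ∅
  T[1,6] 'cabccc' = ∅
  T[2,7] 'abccca' = ∅
  T[0,6] 'bcabccc' = ∅
  T[1,7] 'cabccca' = ∅
  T[0,7] 'bcabccca' = ∅

S ∉ T[0,7] ⇒ NO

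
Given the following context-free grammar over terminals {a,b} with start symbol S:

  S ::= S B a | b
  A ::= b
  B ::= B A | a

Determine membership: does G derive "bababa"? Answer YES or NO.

Convert to CNF:
  S -> S X1 | b
  A -> b
  B -> B A | a
  T0 -> a
  X1 -> B T0

CYK fill:
  T[0,0] 'b' = {A,S}
  T[1,1] 'a' = {B,T0}  orig:{B}
  T[2,2] 'b' = {A,S}
  T[3,3] 'a' = {B,T0}  orig:{B}
  T[4,4] 'b' = {A,S}
  T[5,5] 'a' = {B,T0}  orig:{B}
  T[0,1] 'ba' = ∅
  T[1,2] 'ab' = {B}
  T[2,3] 'ba' = ∅
  T[3,4] 'ab' = {B}
  T[4,5] 'ba' = ∅
  T[0,2] 'bab' = ∅
  T[1,3] 'aba' = {X1}  orig:{}
  T[2,4] 'bab' = ∅
  T[3,5] 'aba' = {X1}  orig:{}
  T[0,3] 'baba' = {S}
  T[1,4] 'abab' = ∅
  T[2,5] 'baba' = {S}
  T[0,4] 'babab' = ∅
  T[1,5] 'ababa' = ∅
  T[0,5] 'bababa' = ∅

S ∉ T[0,5] ⇒ NO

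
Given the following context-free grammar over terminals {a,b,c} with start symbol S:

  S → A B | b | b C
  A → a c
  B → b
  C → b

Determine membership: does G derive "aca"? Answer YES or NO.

Convert to CNF:
  S -> A B | T2 C | b
  A -> T0 T1
  B -> b
  C -> b
  T0 -> a
  T1 -> c
  T2 -> b

Fill CYK table bottom-up:
  T[0,0] 'a' = {T0}  orig:{}
  T[1,1] 'c' = {T1}  orig:{}
  T[2,2] 'a' = {T0}  orig:{}
  T[0,1] 'ac' = {A}
  T[1,2] 'ca' = ∅
  T[0,2] 'aca' = ∅

S ∉ T[0,2] ⇒ NO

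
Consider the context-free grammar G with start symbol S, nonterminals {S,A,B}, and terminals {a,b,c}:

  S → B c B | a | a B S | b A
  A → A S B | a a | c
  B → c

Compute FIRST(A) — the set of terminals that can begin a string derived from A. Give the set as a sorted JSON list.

Compute FIRST by fixpoint:
pass 1:
  A via A→a a: +{a}
  A via A→c: +{c}
  B via B→c: +{c}
  S via S→B c B: +{c}
  S via S→a: +{a}
  S via S→b A: +{b}
  S: {a,b,c}  A: {a,c}  B: {c}
pass 2: (stable)
  S: {a,b,c}  A: {a,c}  B: {c}

FIRST(A) = ["a", "c"]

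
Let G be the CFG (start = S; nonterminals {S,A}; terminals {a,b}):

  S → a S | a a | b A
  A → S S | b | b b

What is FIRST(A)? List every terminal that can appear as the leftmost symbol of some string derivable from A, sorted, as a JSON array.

FIRST iteration:
iter 1:
  A via A→b: +{b}
  S via S→a S: +{a}
  S via S→b A: +{b}
  S: {a,b}  A: {b}
iter 2:
  A via A→S S: +{a}
  S: {a,b}  A: {a,b}
iter 3: — fixpoint
  S: {a,b}  A: {a,b}

FIRST(A) = ["a", "b"]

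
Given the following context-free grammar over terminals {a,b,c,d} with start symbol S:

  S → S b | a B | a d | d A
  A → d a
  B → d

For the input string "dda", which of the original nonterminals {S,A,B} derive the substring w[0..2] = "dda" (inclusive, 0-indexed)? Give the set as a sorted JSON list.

CNF form of G:
  S -> S T2 | T0 A | T1 B | T1 T0
  A -> T0 T1
  B -> d
  T0 -> d
  T1 -> a
  T2 -> b

Fill CYK table bottom-up (cells [i..j] with 0 ≤ i ≤ j ≤ 2 only):
  T[0,0] 'd' = {B,T0}  orig:{B}
  T[1,1] 'd' = {B,T0}  orig:{B}
  T[2,2] 'a' = {T1}  orig:{}
  T[0,1] 'dd' = ∅
  T[1,2] 'da' = {A}
  T[0,2] 'dda' = {S}

Original NTs in T[0,2] deriving "dda": ["S"]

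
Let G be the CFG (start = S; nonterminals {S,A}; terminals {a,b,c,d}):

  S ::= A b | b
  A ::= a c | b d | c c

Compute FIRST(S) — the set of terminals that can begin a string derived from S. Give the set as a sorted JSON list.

FIRST iteration:
round 1:
  A via A→a c: +{a}
  A via A→b d: +{b}
  A via A→c c: +{c}
  S via S→A b: +{a,b,c}
  S: {a,b,c}  A: {a,b,c}
round 2: (stable)
  S: {a,b,c}  A: {a,b,c}

FIRST(S) = ["a", "b", "c"]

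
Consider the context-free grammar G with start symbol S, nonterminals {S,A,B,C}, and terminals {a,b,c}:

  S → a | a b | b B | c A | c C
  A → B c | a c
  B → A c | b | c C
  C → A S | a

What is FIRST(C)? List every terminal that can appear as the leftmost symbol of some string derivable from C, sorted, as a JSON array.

FIRST sets, iterate to fixpoint:
iter 1:
  A via A→a c: +{a}
  B via B→A c: +{a}
  B via B→b: +{b}
  B via B→c C: +{c}
  C via C→A S: +{a}
  S via S→a: +{a}
  S via S→b B: +{b}
  S via S→c A: +{c}
  FIRST(S)={a,b,c}  FIRST(A)={a}  FIRST(B)={a,b,c}  FIRST(C)={a}
iter 2:
  A via A→B c: +{b,c}
  C via C→A S: +{b,c}
  FIRST(S)={a,b,c}  FIRST(A)={a,b,c}  FIRST(B)={a,b,c}  FIRST(C)={a,b,c}
iter 3: done
  FIRST(S)={a,b,c}  FIRST(A)={a,b,c}  FIRST(B)={a,b,c}  FIRST(C)={a,b,c}

FIRST(C) = ["a", "b", "c"]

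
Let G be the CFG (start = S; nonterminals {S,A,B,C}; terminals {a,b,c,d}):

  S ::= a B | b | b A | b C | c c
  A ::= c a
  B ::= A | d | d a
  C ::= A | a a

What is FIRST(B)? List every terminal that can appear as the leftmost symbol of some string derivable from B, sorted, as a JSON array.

FIRST sets, iterate to fixpoint:
round 1:
  A via A→c a: +{c}
  B via B→A: +{c}
  B via B→d: +{d}
  C via C→A: +{c}
  C via C→a a: +{a}
  S via S→a B: +{a}
  S via S→b: +{b}
  S via S→c c: +{c}
  FIRST[S]={a,b,c}  FIRST[A]={c}  FIRST[B]={c,d}  FIRST[C]={a,c}
round 2: — fixpoint
  FIRST[S]={a,b,c}  FIRST[A]={c}  FIRST[B]={c,d}  FIRST[C]={a,c}

FIRST(B) = ["c", "d"]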